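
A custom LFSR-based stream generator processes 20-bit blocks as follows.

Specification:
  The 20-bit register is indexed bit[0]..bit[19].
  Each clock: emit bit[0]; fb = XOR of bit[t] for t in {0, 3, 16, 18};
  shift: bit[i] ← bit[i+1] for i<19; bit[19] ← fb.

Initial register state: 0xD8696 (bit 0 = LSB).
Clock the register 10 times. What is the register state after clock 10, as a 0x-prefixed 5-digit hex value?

0xF8B61

reg_0 = 0xD8696
clock 1: out=0, reg = 0x6C34B
clock 2: out=1, reg = 0xB61A5
clock 3: out=1, reg = 0x5B0D2
clock 4: out=0, reg = 0x2D869
clock 5: out=1, reg = 0x16C34
clock 6: out=0, reg = 0x8B61A
clock 7: out=0, reg = 0xC5B0D
clock 8: out=1, reg = 0xE2D86
clock 9: out=0, reg = 0xF16C3
clock 10: out=1, reg = 0xF8B61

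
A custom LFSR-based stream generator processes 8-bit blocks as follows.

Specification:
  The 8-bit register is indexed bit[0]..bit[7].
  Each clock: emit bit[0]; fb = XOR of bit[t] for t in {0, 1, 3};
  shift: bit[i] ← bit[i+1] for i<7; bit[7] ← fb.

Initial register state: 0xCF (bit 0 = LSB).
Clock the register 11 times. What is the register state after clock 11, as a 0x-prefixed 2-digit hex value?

reg_0 = 0xCF
clock 1: out=1, reg = 0xE7
clock 2: out=1, reg = 0x73
clock 3: out=1, reg = 0x39
clock 4: out=1, reg = 0x1C
clock 5: out=0, reg = 0x8E
clock 6: out=0, reg = 0x47
clock 7: out=1, reg = 0x23
clock 8: out=1, reg = 0x11
clock 9: out=1, reg = 0x88
clock 10: out=0, reg = 0xC4
clock 11: out=0, reg = 0x62

0x62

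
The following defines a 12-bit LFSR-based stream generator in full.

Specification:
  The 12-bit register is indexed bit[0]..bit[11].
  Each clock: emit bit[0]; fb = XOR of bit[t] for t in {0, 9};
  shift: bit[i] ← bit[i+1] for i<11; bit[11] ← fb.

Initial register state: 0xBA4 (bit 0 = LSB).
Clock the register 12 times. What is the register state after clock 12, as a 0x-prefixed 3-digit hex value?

0xCE9

reg_0 = 0xBA4
clock 1: out=0, reg = 0xDD2
clock 2: out=0, reg = 0x6E9
clock 3: out=1, reg = 0x374
clock 4: out=0, reg = 0x9BA
clock 5: out=0, reg = 0x4DD
clock 6: out=1, reg = 0xA6E
clock 7: out=0, reg = 0xD37
clock 8: out=1, reg = 0xE9B
clock 9: out=1, reg = 0x74D
clock 10: out=1, reg = 0x3A6
clock 11: out=0, reg = 0x9D3
clock 12: out=1, reg = 0xCE9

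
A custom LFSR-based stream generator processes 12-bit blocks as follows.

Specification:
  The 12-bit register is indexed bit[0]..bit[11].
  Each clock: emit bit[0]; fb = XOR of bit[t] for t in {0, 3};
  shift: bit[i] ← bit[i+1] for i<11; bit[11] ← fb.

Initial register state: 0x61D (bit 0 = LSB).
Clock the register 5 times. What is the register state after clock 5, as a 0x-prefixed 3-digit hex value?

reg_0 = 0x61D
clock 1: out=1, reg = 0x30E
clock 2: out=0, reg = 0x987
clock 3: out=1, reg = 0xCC3
clock 4: out=1, reg = 0xE61
clock 5: out=1, reg = 0xF30

0xF30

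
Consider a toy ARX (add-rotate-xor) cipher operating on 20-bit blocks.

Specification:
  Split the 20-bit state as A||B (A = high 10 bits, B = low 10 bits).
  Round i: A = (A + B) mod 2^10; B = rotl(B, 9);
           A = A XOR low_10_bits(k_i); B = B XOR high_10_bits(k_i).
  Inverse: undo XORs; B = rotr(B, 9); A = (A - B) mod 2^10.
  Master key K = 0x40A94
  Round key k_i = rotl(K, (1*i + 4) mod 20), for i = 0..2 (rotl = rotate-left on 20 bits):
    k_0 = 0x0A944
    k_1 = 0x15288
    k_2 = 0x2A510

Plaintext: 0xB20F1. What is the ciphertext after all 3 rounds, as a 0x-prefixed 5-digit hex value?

s_0 = plaintext = 0xB20F1
s_1 = Round(s_0, k_0) = 0xBF652
s_2 = Round(s_1, k_1) = 0xF1D7D
s_3 = Round(s_2, k_2) = 0x15217

0x15217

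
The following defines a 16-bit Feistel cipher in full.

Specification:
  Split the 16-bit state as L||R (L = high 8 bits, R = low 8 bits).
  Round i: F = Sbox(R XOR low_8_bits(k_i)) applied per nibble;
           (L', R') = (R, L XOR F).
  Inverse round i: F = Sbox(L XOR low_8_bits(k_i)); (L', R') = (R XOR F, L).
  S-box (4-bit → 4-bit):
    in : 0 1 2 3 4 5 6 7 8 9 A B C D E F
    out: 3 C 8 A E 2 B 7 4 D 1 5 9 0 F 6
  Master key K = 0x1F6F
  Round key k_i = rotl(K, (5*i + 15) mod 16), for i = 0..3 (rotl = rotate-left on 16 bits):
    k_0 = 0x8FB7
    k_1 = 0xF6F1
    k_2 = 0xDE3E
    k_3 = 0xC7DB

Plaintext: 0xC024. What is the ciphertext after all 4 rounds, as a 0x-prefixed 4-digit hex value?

s_0 = plaintext = 0xC024
s_1 = Round(s_0, k_0) = 0x241A
s_2 = Round(s_1, k_1) = 0x1AD1
s_3 = Round(s_2, k_2) = 0xD1EC
s_4 = Round(s_3, k_3) = 0xEC76

0xEC76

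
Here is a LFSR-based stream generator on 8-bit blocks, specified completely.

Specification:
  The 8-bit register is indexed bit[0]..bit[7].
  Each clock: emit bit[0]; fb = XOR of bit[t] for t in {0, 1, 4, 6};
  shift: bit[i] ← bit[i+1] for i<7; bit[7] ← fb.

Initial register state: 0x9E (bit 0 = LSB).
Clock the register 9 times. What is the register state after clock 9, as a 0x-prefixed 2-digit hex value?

0x19

reg_0 = 0x9E
clock 1: out=0, reg = 0x4F
clock 2: out=1, reg = 0xA7
clock 3: out=1, reg = 0x53
clock 4: out=1, reg = 0x29
clock 5: out=1, reg = 0x94
clock 6: out=0, reg = 0xCA
clock 7: out=0, reg = 0x65
clock 8: out=1, reg = 0x32
clock 9: out=0, reg = 0x19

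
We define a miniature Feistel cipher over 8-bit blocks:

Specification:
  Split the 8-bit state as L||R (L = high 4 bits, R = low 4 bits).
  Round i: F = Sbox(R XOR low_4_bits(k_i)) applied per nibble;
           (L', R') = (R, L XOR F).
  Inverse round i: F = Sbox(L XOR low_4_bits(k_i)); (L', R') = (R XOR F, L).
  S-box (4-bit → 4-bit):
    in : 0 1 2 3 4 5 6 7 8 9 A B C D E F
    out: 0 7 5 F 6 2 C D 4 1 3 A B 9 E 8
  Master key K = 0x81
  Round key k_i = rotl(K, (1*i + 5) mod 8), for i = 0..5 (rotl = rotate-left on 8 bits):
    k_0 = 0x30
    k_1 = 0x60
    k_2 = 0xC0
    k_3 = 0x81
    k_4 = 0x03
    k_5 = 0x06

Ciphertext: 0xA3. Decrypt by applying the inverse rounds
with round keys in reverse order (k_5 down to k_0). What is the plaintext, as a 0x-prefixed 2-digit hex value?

0x2B

s_0 = ciphertext = 0xA3
s_1 = InvRound(s_0, k_5) = 0x8A
s_2 = InvRound(s_1, k_4) = 0x08
s_3 = InvRound(s_2, k_3) = 0xF0
s_4 = InvRound(s_3, k_2) = 0x8F
s_5 = InvRound(s_4, k_1) = 0xB8
s_6 = InvRound(s_5, k_0) = 0x2B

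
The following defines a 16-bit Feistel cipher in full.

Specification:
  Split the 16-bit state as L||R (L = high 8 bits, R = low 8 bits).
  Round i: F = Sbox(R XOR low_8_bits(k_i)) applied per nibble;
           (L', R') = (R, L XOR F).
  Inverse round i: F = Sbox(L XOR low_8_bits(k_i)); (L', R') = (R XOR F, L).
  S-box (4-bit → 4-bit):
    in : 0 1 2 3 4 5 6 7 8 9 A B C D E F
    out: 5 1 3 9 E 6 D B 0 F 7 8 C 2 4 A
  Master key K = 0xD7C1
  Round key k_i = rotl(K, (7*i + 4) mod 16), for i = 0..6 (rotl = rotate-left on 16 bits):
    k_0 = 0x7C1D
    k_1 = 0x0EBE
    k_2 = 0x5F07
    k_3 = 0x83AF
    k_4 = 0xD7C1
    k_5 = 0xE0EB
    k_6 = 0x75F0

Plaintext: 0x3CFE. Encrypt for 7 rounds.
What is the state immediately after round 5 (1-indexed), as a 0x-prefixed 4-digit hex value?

s_0 = plaintext = 0x3CFE
s_1 = Round(s_0, k_0) = 0xFE75
s_2 = Round(s_1, k_1) = 0x7536
s_3 = Round(s_2, k_2) = 0x36E4
s_4 = Round(s_3, k_3) = 0xE4DE
s_5 = Round(s_4, k_4) = 0xDEFE
s_6 = Round(s_5, k_5) = 0xFEC8
s_7 = Round(s_6, k_6) = 0xC86E

0xDEFE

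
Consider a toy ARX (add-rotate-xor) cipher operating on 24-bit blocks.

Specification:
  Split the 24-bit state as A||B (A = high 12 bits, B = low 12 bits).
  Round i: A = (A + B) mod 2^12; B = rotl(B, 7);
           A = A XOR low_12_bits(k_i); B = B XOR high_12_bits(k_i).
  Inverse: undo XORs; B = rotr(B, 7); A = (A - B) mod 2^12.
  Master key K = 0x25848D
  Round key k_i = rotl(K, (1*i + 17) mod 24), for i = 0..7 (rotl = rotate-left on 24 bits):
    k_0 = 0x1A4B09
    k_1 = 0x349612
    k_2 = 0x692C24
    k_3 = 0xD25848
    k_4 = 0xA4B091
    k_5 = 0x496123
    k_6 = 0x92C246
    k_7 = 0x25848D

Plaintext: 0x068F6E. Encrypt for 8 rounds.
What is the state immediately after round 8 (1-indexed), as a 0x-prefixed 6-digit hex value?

s_0 = plaintext = 0x068F6E
s_1 = Round(s_0, k_0) = 0x4DF6DF
s_2 = Round(s_1, k_1) = 0xDACCFF
s_3 = Round(s_2, k_2) = 0x68F975
s_4 = Round(s_3, k_3) = 0x84C7EE
s_5 = Round(s_4, k_4) = 0x0ABD74
s_6 = Round(s_5, k_5) = 0xF3CEFD
s_7 = Round(s_6, k_6) = 0xC7F7DB
s_8 = Round(s_7, k_7) = 0x0D7FE6

0x0D7FE6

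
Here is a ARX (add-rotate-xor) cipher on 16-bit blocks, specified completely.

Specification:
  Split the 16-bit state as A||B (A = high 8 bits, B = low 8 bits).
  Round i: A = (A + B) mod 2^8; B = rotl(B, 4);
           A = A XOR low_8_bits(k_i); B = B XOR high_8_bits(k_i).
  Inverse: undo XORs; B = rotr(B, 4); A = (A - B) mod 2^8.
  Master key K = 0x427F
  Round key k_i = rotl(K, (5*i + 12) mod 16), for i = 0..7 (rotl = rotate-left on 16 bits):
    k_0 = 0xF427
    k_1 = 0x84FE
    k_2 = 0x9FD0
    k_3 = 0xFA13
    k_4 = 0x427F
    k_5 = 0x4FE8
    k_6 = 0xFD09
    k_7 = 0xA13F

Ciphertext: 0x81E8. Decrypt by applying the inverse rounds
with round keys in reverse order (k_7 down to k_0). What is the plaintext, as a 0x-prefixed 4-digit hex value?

s_0 = ciphertext = 0x81E8
s_1 = InvRound(s_0, k_7) = 0x2A94
s_2 = InvRound(s_1, k_6) = 0x8D96
s_3 = InvRound(s_2, k_5) = 0xC89D
s_4 = InvRound(s_3, k_4) = 0xBAFD
s_5 = InvRound(s_4, k_3) = 0x3970
s_6 = InvRound(s_5, k_2) = 0xEBFE
s_7 = InvRound(s_6, k_1) = 0x6EA7
s_8 = InvRound(s_7, k_0) = 0x1435

0x1435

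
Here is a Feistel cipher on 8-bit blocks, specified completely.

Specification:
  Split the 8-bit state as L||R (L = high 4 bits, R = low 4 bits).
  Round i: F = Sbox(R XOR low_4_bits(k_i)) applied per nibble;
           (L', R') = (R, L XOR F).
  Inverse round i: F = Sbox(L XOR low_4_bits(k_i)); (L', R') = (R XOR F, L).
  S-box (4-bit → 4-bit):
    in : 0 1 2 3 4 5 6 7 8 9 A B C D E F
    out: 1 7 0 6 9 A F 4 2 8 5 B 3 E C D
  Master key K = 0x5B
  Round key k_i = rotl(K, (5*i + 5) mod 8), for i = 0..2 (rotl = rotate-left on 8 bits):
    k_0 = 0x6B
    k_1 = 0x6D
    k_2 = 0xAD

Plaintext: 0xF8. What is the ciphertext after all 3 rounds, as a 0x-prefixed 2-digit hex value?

s_0 = plaintext = 0xF8
s_1 = Round(s_0, k_0) = 0x89
s_2 = Round(s_1, k_1) = 0x91
s_3 = Round(s_2, k_2) = 0x1A

0x1A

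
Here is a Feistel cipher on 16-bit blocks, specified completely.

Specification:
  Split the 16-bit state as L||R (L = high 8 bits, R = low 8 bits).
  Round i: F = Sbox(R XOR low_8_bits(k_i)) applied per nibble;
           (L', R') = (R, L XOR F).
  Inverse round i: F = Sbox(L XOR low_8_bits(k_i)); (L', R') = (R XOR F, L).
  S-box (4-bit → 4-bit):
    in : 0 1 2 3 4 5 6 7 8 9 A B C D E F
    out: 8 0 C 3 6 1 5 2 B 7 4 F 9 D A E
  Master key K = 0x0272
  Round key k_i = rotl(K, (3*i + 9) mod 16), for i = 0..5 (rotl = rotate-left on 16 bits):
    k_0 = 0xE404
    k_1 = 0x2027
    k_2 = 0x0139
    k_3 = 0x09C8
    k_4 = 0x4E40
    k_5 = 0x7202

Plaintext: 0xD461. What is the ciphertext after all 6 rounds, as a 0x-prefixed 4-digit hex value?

0x0FCF

s_0 = plaintext = 0xD461
s_1 = Round(s_0, k_0) = 0x6185
s_2 = Round(s_1, k_1) = 0x852D
s_3 = Round(s_2, k_2) = 0x2D83
s_4 = Round(s_3, k_3) = 0x8342
s_5 = Round(s_4, k_4) = 0x420F
s_6 = Round(s_5, k_5) = 0x0FCF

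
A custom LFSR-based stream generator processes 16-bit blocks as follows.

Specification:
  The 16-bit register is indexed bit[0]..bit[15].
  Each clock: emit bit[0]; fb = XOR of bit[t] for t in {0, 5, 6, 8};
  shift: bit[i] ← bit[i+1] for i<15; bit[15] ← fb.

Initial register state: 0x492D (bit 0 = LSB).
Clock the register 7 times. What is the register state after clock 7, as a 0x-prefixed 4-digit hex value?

reg_0 = 0x492D
clock 1: out=1, reg = 0xA496
clock 2: out=0, reg = 0x524B
clock 3: out=1, reg = 0x2925
clock 4: out=1, reg = 0x9492
clock 5: out=0, reg = 0x4A49
clock 6: out=1, reg = 0x2524
clock 7: out=0, reg = 0x1292

0x1292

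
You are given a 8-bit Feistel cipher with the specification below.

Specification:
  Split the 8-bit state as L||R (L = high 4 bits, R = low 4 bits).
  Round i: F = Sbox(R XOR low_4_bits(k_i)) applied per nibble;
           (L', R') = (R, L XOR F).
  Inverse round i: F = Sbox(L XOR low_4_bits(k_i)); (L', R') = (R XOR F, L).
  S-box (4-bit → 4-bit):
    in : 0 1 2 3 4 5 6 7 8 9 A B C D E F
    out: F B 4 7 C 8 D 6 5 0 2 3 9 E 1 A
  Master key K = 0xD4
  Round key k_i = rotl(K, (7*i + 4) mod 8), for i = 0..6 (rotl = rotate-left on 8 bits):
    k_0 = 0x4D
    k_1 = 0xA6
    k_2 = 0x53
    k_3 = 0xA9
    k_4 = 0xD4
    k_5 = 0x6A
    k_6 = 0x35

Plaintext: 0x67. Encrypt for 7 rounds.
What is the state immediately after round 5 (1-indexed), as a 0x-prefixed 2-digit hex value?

0x7C

s_0 = plaintext = 0x67
s_1 = Round(s_0, k_0) = 0x74
s_2 = Round(s_1, k_1) = 0x43
s_3 = Round(s_2, k_2) = 0x3B
s_4 = Round(s_3, k_3) = 0xB7
s_5 = Round(s_4, k_4) = 0x7C
s_6 = Round(s_5, k_5) = 0xCA
s_7 = Round(s_6, k_6) = 0xA6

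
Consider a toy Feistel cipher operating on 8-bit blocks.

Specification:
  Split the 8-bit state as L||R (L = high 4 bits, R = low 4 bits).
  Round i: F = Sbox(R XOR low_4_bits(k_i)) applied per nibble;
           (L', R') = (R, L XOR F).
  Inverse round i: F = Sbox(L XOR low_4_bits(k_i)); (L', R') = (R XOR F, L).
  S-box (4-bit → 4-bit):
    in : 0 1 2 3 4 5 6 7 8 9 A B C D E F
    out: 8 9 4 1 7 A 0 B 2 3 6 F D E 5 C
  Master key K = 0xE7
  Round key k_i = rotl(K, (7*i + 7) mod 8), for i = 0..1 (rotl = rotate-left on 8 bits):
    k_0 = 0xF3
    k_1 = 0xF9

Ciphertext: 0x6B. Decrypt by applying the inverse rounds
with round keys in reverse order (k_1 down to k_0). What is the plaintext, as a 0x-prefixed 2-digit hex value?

0x17

s_0 = ciphertext = 0x6B
s_1 = InvRound(s_0, k_1) = 0x76
s_2 = InvRound(s_1, k_0) = 0x17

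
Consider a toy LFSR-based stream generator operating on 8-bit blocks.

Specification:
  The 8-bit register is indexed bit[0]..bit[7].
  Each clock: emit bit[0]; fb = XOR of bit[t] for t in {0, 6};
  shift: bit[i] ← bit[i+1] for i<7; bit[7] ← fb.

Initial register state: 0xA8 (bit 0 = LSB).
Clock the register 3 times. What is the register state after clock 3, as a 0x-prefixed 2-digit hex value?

0x55

reg_0 = 0xA8
clock 1: out=0, reg = 0x54
clock 2: out=0, reg = 0xAA
clock 3: out=0, reg = 0x55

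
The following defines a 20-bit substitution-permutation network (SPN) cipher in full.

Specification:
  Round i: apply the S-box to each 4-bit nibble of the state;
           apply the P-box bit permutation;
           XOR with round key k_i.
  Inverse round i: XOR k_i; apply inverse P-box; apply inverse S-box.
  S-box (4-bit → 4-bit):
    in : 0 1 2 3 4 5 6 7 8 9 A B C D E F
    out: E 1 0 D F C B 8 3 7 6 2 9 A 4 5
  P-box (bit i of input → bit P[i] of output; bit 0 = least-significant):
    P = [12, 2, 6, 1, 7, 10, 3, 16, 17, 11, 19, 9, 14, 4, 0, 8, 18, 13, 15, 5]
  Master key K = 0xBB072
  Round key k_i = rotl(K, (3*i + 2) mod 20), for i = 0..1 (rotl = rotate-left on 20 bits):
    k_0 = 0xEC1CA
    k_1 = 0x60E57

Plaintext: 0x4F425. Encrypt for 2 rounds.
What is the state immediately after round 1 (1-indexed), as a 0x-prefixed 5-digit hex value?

0x02BA9

s_0 = plaintext = 0x4F425
s_1 = Round(s_0, k_0) = 0x02BA9
s_2 = Round(s_1, k_1) = 0x6B23B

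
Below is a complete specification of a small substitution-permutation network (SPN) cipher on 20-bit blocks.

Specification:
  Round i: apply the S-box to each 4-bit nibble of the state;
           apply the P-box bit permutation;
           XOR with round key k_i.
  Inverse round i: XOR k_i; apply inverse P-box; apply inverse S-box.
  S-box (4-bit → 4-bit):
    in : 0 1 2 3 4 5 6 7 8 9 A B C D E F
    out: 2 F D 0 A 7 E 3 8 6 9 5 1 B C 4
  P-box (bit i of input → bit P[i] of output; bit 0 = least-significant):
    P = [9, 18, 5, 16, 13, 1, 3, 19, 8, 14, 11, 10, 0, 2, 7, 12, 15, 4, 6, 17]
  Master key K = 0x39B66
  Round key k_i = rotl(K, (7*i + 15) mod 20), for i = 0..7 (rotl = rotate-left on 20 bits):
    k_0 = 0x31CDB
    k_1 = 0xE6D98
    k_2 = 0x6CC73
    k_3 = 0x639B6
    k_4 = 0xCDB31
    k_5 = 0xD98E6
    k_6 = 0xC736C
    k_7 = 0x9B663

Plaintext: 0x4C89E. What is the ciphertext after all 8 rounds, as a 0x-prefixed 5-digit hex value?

0xC9107

s_0 = plaintext = 0x4C89E
s_1 = Round(s_0, k_0) = 0x018E0
s_2 = Round(s_1, k_1) = 0x27905
s_3 = Round(s_2, k_2) = 0x00614
s_4 = Round(s_3, k_3) = 0xB55A8
s_5 = Round(s_4, k_4) = 0x532F4
s_6 = Round(s_5, k_5) = 0x815BE
s_7 = Round(s_6, k_6) = 0xF0AC1
s_8 = Round(s_7, k_7) = 0xC9107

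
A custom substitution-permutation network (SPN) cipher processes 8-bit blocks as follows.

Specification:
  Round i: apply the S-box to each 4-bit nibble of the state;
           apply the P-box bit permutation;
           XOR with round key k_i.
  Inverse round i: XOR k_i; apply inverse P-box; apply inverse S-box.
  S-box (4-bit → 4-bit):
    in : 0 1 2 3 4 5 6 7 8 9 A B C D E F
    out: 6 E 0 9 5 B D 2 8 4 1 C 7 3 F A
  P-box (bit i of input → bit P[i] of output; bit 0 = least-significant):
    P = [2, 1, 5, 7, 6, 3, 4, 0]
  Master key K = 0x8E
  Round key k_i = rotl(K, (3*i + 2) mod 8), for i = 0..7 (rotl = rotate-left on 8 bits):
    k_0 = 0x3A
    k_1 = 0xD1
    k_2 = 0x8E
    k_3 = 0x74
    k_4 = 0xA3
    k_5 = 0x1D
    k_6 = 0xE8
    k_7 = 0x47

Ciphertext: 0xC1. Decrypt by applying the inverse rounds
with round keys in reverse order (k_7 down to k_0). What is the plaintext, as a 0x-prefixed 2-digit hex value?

s_0 = ciphertext = 0xC1
s_1 = InvRound(s_0, k_7) = 0x25
s_2 = InvRound(s_1, k_6) = 0x53
s_3 = InvRound(s_2, k_5) = 0xDD
s_4 = InvRound(s_3, k_4) = 0xCC
s_5 = InvRound(s_4, k_3) = 0x0B
s_6 = InvRound(s_5, k_2) = 0x83
s_7 = InvRound(s_6, k_1) = 0x47
s_8 = InvRound(s_7, k_0) = 0xE4

0xE4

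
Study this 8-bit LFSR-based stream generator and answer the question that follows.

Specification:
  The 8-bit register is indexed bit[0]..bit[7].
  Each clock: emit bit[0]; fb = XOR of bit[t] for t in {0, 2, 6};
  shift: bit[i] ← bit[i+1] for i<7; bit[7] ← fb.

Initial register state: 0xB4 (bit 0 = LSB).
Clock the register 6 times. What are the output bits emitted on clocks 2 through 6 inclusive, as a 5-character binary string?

reg_0 = 0xB4
clock 1: out=0, reg = 0xDA
clock 2: out=0, reg = 0xED
clock 3: out=1, reg = 0xF6
clock 4: out=0, reg = 0x7B
clock 5: out=1, reg = 0x3D
clock 6: out=1, reg = 0x1E

01011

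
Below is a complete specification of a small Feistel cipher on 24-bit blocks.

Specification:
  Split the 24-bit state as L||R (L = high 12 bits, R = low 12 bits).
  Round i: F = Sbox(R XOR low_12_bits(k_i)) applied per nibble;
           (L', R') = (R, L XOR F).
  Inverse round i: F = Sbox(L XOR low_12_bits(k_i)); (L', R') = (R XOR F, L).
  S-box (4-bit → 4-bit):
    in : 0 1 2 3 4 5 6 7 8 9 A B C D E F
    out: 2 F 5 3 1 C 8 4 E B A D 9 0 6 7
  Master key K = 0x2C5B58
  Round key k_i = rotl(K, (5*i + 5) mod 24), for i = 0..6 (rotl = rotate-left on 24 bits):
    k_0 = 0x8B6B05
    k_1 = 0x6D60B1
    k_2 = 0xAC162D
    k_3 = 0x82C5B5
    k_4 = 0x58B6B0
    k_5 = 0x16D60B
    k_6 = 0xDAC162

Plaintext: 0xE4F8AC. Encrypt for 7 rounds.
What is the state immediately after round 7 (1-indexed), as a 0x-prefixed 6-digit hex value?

0xDF1CD0

s_0 = plaintext = 0xE4F8AC
s_1 = Round(s_0, k_0) = 0x8ACDE4
s_2 = Round(s_1, k_1) = 0xDE4860
s_3 = Round(s_2, k_2) = 0x860BF4
s_4 = Round(s_3, k_3) = 0xBF4E7F
s_5 = Round(s_4, k_4) = 0xE7F563
s_6 = Round(s_5, k_5) = 0x563DF1
s_7 = Round(s_6, k_6) = 0xDF1CD0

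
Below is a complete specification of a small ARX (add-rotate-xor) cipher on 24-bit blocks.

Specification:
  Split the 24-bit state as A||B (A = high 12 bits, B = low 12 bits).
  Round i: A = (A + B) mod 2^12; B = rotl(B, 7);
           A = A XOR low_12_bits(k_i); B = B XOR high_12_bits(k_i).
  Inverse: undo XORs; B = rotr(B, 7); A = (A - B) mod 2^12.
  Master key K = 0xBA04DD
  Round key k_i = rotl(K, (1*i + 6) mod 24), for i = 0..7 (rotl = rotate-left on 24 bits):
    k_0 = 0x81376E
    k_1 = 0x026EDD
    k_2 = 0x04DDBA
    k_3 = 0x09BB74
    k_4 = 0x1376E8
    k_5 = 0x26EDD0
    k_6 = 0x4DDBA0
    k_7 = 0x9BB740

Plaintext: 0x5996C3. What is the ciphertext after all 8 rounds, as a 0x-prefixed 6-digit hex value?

0xB78BDE

s_0 = plaintext = 0x5996C3
s_1 = Round(s_0, k_0) = 0xB329A5
s_2 = Round(s_1, k_1) = 0xA0A2EB
s_3 = Round(s_2, k_2) = 0x14F5DA
s_4 = Round(s_3, k_3) = 0xC5DDB5
s_5 = Round(s_4, k_4) = 0xCFABDA
s_6 = Round(s_5, k_5) = 0x504F30
s_7 = Round(s_6, k_6) = 0xF94CA4
s_8 = Round(s_7, k_7) = 0xB78BDE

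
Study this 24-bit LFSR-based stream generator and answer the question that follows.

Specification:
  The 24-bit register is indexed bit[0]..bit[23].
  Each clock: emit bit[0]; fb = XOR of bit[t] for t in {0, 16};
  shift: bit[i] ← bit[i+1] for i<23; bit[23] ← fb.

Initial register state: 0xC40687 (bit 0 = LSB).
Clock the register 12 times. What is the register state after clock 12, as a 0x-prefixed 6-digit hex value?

reg_0 = 0xC40687
clock 1: out=1, reg = 0xE20343
clock 2: out=1, reg = 0xF101A1
clock 3: out=1, reg = 0x7880D0
clock 4: out=0, reg = 0x3C4068
clock 5: out=0, reg = 0x1E2034
clock 6: out=0, reg = 0x0F101A
clock 7: out=0, reg = 0x87880D
clock 8: out=1, reg = 0x43C406
clock 9: out=0, reg = 0xA1E203
clock 10: out=1, reg = 0x50F101
clock 11: out=1, reg = 0xA87880
clock 12: out=0, reg = 0x543C40

0x543C40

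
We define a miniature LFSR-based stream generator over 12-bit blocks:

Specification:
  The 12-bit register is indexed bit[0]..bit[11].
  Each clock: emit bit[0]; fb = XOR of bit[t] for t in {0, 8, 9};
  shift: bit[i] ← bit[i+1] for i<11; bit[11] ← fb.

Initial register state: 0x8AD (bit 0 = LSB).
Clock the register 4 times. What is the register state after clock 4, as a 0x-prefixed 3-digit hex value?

0x98A

reg_0 = 0x8AD
clock 1: out=1, reg = 0xC56
clock 2: out=0, reg = 0x62B
clock 3: out=1, reg = 0x315
clock 4: out=1, reg = 0x98A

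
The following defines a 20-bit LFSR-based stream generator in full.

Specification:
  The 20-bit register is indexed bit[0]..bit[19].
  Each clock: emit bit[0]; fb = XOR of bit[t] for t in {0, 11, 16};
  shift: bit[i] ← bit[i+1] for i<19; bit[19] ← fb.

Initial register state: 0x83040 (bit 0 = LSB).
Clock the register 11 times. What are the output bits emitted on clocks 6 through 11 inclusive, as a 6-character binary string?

reg_0 = 0x83040
clock 1: out=0, reg = 0x41820
clock 2: out=0, reg = 0xA0C10
clock 3: out=0, reg = 0xD0608
clock 4: out=0, reg = 0xE8304
clock 5: out=0, reg = 0x74182
clock 6: out=0, reg = 0xBA0C1
clock 7: out=1, reg = 0x5D060
clock 8: out=0, reg = 0xAE830
clock 9: out=0, reg = 0xD7418
clock 10: out=0, reg = 0xEBA0C
clock 11: out=0, reg = 0xF5D06

010000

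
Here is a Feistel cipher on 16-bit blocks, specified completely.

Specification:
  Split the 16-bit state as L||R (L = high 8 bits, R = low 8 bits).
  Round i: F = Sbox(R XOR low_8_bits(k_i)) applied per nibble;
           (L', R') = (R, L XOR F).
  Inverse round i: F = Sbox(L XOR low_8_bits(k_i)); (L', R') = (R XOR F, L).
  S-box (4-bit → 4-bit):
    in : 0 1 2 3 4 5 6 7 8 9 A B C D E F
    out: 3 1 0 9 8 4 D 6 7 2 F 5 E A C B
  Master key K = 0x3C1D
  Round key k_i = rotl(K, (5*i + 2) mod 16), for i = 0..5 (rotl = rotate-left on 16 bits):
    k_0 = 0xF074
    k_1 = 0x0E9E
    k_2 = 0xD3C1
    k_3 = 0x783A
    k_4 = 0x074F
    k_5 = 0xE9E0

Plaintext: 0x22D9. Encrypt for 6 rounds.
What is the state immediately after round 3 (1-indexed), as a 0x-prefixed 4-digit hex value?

0x54FC

s_0 = plaintext = 0x22D9
s_1 = Round(s_0, k_0) = 0xD9D8
s_2 = Round(s_1, k_1) = 0xD854
s_3 = Round(s_2, k_2) = 0x54FC
s_4 = Round(s_3, k_3) = 0xFCB9
s_5 = Round(s_4, k_4) = 0xB941
s_6 = Round(s_5, k_5) = 0x4148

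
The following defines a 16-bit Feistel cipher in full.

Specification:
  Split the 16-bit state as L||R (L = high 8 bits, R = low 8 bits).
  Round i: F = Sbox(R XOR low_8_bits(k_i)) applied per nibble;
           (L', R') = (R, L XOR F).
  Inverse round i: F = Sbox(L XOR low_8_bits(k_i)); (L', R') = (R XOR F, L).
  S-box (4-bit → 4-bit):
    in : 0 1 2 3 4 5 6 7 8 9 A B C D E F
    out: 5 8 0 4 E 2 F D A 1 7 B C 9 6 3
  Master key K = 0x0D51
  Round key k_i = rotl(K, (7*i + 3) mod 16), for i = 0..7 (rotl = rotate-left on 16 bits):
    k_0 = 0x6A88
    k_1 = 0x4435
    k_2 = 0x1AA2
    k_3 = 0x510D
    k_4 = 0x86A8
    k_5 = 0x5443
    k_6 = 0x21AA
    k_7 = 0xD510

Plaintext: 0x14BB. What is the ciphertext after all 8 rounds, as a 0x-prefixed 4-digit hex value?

s_0 = plaintext = 0x14BB
s_1 = Round(s_0, k_0) = 0xBB50
s_2 = Round(s_1, k_1) = 0x5049
s_3 = Round(s_2, k_2) = 0x493B
s_4 = Round(s_3, k_3) = 0x3B06
s_5 = Round(s_4, k_4) = 0x064D
s_6 = Round(s_5, k_5) = 0x4D50
s_7 = Round(s_6, k_6) = 0x507A
s_8 = Round(s_7, k_7) = 0x7AA7

0x7AA7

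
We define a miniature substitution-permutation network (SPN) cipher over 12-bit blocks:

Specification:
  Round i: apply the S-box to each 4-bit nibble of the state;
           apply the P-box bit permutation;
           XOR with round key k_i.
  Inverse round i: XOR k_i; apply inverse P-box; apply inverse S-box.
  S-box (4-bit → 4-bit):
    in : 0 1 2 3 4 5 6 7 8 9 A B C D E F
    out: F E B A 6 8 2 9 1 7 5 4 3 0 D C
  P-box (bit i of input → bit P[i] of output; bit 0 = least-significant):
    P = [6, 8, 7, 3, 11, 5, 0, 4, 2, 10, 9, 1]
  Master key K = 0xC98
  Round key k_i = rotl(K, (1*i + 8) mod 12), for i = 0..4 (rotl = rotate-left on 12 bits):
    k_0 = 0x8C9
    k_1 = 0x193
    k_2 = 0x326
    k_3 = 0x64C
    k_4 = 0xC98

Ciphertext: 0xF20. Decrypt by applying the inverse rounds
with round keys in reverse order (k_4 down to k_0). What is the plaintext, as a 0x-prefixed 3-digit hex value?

s_0 = ciphertext = 0xF20
s_1 = InvRound(s_0, k_4) = 0xB31
s_2 = InvRound(s_1, k_3) = 0xC02
s_3 = InvRound(s_2, k_2) = 0x9C6
s_4 = InvRound(s_3, k_1) = 0x8E8
s_5 = InvRound(s_4, k_0) = 0xD4D

0xD4D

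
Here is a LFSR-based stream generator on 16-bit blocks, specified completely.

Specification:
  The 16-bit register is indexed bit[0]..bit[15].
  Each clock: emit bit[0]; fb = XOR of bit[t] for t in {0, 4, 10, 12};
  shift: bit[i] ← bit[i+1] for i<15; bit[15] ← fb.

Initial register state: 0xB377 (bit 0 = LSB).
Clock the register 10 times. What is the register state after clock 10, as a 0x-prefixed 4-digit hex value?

0x35EC

reg_0 = 0xB377
clock 1: out=1, reg = 0xD9BB
clock 2: out=1, reg = 0xECDD
clock 3: out=1, reg = 0xF66E
clock 4: out=0, reg = 0x7B37
clock 5: out=1, reg = 0xBD9B
clock 6: out=1, reg = 0x5ECD
clock 7: out=1, reg = 0xAF66
clock 8: out=0, reg = 0xD7B3
clock 9: out=1, reg = 0x6BD9
clock 10: out=1, reg = 0x35EC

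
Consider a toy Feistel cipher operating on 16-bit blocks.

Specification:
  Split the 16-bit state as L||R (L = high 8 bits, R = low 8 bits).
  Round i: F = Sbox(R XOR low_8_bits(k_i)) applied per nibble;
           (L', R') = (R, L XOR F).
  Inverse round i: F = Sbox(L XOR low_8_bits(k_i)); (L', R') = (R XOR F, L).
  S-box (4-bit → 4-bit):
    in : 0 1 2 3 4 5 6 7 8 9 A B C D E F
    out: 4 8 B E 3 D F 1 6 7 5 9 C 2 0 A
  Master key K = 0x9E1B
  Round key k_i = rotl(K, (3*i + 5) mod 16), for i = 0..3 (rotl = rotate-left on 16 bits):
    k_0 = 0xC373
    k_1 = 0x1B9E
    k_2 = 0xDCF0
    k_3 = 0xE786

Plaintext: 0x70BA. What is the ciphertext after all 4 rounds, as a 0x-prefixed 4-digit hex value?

0x1573

s_0 = plaintext = 0x70BA
s_1 = Round(s_0, k_0) = 0xBAB7
s_2 = Round(s_1, k_1) = 0xB70D
s_3 = Round(s_2, k_2) = 0x0D15
s_4 = Round(s_3, k_3) = 0x1573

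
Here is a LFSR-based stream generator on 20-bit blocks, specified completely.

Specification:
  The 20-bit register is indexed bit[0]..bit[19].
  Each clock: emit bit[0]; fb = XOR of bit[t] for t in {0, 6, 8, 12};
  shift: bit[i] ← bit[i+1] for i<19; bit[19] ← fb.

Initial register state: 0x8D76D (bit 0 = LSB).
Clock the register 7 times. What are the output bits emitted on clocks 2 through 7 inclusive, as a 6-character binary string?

reg_0 = 0x8D76D
clock 1: out=1, reg = 0x46BB6
clock 2: out=0, reg = 0xA35DB
clock 3: out=1, reg = 0x51AED
clock 4: out=1, reg = 0xA8D76
clock 5: out=0, reg = 0x546BB
clock 6: out=1, reg = 0xAA35D
clock 7: out=1, reg = 0xD51AE

011011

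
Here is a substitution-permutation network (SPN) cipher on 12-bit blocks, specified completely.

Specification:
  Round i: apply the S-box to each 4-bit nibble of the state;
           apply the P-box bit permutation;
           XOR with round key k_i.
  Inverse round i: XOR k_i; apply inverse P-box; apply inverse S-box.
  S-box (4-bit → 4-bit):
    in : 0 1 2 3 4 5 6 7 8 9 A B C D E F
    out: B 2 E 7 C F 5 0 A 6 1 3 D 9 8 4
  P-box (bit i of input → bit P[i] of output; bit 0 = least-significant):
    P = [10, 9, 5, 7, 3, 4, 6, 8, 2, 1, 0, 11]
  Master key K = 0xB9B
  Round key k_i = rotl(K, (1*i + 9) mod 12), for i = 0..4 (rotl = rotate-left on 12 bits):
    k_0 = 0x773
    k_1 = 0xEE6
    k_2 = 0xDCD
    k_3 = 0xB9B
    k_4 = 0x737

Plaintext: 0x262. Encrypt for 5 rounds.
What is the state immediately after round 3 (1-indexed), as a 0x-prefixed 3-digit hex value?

s_0 = plaintext = 0x262
s_1 = Round(s_0, k_0) = 0xD98
s_2 = Round(s_1, k_1) = 0x432
s_3 = Round(s_2, k_2) = 0x734
s_4 = Round(s_3, k_3) = 0xB63
s_5 = Round(s_4, k_4) = 0x159

0x734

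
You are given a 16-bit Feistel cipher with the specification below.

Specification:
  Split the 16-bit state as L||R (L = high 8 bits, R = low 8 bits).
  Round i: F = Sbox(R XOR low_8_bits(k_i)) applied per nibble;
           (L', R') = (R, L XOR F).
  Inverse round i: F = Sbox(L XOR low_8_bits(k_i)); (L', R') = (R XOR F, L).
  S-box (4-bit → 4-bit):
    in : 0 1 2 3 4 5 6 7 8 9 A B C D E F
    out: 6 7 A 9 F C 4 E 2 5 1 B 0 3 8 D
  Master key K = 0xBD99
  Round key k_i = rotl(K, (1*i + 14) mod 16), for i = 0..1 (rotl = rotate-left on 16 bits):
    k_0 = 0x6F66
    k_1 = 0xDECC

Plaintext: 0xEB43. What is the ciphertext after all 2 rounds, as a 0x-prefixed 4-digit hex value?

0x4768

s_0 = plaintext = 0xEB43
s_1 = Round(s_0, k_0) = 0x4347
s_2 = Round(s_1, k_1) = 0x4768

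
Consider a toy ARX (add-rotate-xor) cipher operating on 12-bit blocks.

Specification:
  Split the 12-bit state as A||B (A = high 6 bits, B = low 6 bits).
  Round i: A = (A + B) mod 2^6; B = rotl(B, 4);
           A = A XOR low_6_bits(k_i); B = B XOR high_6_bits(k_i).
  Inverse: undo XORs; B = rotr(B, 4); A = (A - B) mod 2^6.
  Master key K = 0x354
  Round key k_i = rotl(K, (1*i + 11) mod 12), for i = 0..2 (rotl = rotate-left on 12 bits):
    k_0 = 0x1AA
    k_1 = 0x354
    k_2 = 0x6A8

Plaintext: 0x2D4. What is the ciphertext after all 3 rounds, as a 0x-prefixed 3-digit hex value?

0x045

s_0 = plaintext = 0x2D4
s_1 = Round(s_0, k_0) = 0xD43
s_2 = Round(s_1, k_1) = 0xB3D
s_3 = Round(s_2, k_2) = 0x045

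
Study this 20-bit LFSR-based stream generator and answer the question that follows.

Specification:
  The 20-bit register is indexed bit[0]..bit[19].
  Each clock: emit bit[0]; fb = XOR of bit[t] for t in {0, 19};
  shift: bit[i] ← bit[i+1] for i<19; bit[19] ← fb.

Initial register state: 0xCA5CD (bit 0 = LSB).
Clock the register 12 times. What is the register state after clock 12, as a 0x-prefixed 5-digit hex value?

reg_0 = 0xCA5CD
clock 1: out=1, reg = 0x652E6
clock 2: out=0, reg = 0x32973
clock 3: out=1, reg = 0x994B9
clock 4: out=1, reg = 0x4CA5C
clock 5: out=0, reg = 0x2652E
clock 6: out=0, reg = 0x13297
clock 7: out=1, reg = 0x8994B
clock 8: out=1, reg = 0x44CA5
clock 9: out=1, reg = 0xA2652
clock 10: out=0, reg = 0xD1329
clock 11: out=1, reg = 0x68994
clock 12: out=0, reg = 0x344CA

0x344CA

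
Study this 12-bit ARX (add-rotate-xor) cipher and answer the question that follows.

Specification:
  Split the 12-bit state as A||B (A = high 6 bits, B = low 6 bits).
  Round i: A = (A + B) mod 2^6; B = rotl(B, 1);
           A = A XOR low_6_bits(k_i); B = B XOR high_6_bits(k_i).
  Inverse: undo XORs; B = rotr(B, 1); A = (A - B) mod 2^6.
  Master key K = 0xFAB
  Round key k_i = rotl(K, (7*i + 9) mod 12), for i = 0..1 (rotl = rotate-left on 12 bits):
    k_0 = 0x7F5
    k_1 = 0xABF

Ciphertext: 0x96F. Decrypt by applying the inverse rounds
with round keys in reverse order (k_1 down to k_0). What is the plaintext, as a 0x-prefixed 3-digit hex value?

0x3FE

s_0 = ciphertext = 0x96F
s_1 = InvRound(s_0, k_1) = 0xE22
s_2 = InvRound(s_1, k_0) = 0x3FE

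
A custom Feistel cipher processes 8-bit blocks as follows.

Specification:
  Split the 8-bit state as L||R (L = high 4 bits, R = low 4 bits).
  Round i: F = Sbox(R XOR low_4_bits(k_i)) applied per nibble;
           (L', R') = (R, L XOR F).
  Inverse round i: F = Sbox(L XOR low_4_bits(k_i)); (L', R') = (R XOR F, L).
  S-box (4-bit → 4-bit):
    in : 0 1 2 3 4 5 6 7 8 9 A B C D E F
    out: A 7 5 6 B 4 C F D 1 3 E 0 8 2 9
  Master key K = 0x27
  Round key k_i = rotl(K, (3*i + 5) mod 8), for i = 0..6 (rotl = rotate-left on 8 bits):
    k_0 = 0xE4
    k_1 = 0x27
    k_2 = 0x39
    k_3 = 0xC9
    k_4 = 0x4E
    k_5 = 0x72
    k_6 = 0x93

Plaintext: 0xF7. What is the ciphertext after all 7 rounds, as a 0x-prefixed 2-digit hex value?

s_0 = plaintext = 0xF7
s_1 = Round(s_0, k_0) = 0x79
s_2 = Round(s_1, k_1) = 0x95
s_3 = Round(s_2, k_2) = 0x59
s_4 = Round(s_3, k_3) = 0x9F
s_5 = Round(s_4, k_4) = 0xFE
s_6 = Round(s_5, k_5) = 0xEF
s_7 = Round(s_6, k_6) = 0xFE

0xFE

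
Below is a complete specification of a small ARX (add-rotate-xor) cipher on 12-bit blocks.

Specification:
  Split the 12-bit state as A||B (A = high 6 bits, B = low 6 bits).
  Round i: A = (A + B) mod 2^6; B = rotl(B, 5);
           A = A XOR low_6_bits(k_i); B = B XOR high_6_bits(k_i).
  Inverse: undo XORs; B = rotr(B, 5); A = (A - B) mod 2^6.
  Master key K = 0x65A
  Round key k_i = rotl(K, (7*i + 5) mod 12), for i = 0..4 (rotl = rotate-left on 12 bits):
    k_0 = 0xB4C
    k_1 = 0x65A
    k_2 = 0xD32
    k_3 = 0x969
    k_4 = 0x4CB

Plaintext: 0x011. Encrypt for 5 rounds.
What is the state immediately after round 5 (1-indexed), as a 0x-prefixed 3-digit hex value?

0xBF3

s_0 = plaintext = 0x011
s_1 = Round(s_0, k_0) = 0x745
s_2 = Round(s_1, k_1) = 0xE3B
s_3 = Round(s_2, k_2) = 0x049
s_4 = Round(s_3, k_3) = 0x8C1
s_5 = Round(s_4, k_4) = 0xBF3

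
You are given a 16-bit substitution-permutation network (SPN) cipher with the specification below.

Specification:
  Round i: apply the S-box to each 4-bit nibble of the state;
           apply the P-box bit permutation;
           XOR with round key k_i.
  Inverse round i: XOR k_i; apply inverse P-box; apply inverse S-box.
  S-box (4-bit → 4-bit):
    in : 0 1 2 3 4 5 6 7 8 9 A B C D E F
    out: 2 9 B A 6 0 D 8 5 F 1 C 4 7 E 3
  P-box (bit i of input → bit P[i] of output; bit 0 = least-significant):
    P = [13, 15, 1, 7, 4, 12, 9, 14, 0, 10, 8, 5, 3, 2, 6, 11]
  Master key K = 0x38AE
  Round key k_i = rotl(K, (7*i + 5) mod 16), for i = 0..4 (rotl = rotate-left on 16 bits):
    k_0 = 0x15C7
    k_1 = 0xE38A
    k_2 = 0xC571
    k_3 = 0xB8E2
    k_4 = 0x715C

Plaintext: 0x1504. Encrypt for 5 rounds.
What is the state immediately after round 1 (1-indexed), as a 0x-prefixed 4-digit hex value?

s_0 = plaintext = 0x1504
s_1 = Round(s_0, k_0) = 0x8DCD
s_2 = Round(s_1, k_1) = 0x44C1
s_3 = Round(s_2, k_2) = 0xE2B5
s_4 = Round(s_3, k_3) = 0xF687
s_5 = Round(s_4, k_4) = 0x72E1

0x8DCD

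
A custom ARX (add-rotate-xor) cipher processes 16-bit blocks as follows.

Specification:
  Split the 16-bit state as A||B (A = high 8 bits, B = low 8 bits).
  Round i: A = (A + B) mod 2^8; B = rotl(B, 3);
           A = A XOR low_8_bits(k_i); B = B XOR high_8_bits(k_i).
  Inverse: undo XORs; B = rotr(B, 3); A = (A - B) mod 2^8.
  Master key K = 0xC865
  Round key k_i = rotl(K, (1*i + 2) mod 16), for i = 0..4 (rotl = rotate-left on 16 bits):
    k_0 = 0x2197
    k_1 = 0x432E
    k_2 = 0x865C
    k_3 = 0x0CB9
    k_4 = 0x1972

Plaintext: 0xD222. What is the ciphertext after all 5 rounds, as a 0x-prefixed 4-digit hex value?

0xE05D

s_0 = plaintext = 0xD222
s_1 = Round(s_0, k_0) = 0x6330
s_2 = Round(s_1, k_1) = 0xBDC2
s_3 = Round(s_2, k_2) = 0x2390
s_4 = Round(s_3, k_3) = 0x0A88
s_5 = Round(s_4, k_4) = 0xE05D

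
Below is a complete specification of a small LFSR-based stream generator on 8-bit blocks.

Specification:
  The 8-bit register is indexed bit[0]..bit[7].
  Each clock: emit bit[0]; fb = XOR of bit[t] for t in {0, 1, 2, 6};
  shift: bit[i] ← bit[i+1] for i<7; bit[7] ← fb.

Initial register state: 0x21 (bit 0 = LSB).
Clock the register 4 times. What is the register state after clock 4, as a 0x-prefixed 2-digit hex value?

0xD2

reg_0 = 0x21
clock 1: out=1, reg = 0x90
clock 2: out=0, reg = 0x48
clock 3: out=0, reg = 0xA4
clock 4: out=0, reg = 0xD2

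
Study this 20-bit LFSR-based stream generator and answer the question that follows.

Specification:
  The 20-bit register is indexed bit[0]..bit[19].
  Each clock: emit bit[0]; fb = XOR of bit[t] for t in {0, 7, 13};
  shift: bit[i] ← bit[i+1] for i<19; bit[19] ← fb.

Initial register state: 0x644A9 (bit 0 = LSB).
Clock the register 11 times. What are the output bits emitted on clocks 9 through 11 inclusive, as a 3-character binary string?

001

reg_0 = 0x644A9
clock 1: out=1, reg = 0x32254
clock 2: out=0, reg = 0x9912A
clock 3: out=0, reg = 0x4C895
clock 4: out=1, reg = 0x2644A
clock 5: out=0, reg = 0x93225
clock 6: out=1, reg = 0x49912
clock 7: out=0, reg = 0x24C89
clock 8: out=1, reg = 0x12644
clock 9: out=0, reg = 0x89322
clock 10: out=0, reg = 0x44991
clock 11: out=1, reg = 0x224C8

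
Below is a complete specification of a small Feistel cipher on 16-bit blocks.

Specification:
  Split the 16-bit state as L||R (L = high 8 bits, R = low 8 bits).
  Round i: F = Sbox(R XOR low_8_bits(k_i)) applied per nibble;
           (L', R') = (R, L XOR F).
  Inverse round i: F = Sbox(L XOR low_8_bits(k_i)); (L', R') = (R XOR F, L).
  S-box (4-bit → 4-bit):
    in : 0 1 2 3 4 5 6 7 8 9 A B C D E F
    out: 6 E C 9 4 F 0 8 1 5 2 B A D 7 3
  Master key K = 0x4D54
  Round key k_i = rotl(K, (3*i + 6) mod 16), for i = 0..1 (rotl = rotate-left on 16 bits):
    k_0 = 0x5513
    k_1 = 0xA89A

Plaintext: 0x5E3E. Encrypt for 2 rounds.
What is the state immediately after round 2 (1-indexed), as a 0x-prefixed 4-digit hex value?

s_0 = plaintext = 0x5E3E
s_1 = Round(s_0, k_0) = 0x3E93
s_2 = Round(s_1, k_1) = 0x935B

0x935B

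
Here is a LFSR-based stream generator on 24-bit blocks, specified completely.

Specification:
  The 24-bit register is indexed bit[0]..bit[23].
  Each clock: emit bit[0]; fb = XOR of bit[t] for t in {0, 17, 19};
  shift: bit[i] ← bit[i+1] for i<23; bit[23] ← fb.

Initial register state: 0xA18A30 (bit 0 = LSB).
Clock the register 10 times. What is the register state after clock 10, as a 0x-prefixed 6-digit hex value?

0xBD2862

reg_0 = 0xA18A30
clock 1: out=0, reg = 0x50C518
clock 2: out=0, reg = 0x28628C
clock 3: out=0, reg = 0x943146
clock 4: out=0, reg = 0x4A18A3
clock 5: out=1, reg = 0xA50C51
clock 6: out=1, reg = 0xD28628
clock 7: out=0, reg = 0xE94314
clock 8: out=0, reg = 0xF4A18A
clock 9: out=0, reg = 0x7A50C5
clock 10: out=1, reg = 0xBD2862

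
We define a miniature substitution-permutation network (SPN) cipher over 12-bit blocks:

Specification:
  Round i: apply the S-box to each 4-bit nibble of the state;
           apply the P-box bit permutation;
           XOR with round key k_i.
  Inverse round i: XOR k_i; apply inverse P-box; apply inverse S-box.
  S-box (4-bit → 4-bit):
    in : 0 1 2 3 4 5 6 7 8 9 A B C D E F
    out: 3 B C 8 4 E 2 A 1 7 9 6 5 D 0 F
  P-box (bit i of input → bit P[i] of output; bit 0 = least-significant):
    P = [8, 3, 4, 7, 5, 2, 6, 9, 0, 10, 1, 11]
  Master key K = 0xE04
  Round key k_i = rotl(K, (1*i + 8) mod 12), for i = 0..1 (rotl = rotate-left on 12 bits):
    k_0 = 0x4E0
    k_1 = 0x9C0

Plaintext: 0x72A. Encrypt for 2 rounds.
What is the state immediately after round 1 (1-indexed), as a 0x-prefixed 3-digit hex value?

s_0 = plaintext = 0x72A
s_1 = Round(s_0, k_0) = 0xB20
s_2 = Round(s_1, k_1) = 0xE8A

0xB20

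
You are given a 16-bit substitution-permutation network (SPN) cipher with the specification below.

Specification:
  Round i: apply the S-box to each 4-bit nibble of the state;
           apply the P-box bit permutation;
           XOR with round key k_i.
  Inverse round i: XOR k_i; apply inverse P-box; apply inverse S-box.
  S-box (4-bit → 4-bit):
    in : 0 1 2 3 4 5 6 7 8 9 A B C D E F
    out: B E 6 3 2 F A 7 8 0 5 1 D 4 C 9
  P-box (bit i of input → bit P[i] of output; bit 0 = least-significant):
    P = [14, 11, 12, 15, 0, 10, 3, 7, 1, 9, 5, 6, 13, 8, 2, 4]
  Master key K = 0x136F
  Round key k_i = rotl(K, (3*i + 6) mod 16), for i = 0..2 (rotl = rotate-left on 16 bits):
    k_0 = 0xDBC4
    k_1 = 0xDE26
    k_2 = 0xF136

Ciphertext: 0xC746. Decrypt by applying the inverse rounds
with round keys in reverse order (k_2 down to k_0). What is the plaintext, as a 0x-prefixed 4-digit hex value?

0xF260

s_0 = ciphertext = 0xC746
s_1 = InvRound(s_0, k_2) = 0xF14D
s_2 = InvRound(s_1, k_1) = 0x3574
s_3 = InvRound(s_2, k_0) = 0xF260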